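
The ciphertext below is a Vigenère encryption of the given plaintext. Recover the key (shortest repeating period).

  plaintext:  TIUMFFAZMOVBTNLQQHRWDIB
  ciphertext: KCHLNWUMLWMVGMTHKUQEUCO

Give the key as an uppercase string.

RUNZI

  i= 0: K-T = 17 → R
  i= 1: C-I = 20 → U
  i= 2: H-U = 13 → N
  i= 3: L-M = 25 → Z
  i= 4: N-F =  8 → I
  i= 5: W-F = 17 → R
  i= 6: U-A = 20 → U
  i= 7: M-Z = 13 → N
  i= 8: L-M = 25 → Z
  i= 9: W-O =  8 → I
  i=10: M-V = 17 → R
  i=11: V-B = 20 → U
  i=12: G-T = 13 → N
  i=13: M-N = 25 → Z
  i=14: T-L =  8 → I
  i=15: H-Q = 17 → R
  i=16: K-Q = 20 → U
  i=17: U-H = 13 → N
  i=18: Q-R = 25 → Z
  i=19: E-W =  8 → I
  i=20: U-D = 17 → R
  i=21: C-I = 20 → U
  i=22: O-B = 13 → N
  shifts repeat with period 5: RUNZI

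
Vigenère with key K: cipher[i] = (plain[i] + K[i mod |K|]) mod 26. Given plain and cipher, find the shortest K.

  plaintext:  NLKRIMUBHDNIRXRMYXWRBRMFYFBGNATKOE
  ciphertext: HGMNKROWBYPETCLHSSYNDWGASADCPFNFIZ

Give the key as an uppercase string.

UVCWCFUV

  i= 0: H-N = 20 → U
  i= 1: G-L = 21 → V
  i= 2: M-K =  2 → C
  i= 3: N-R = 22 → W
  i= 4: K-I =  2 → C
  i= 5: R-M =  5 → F
  i= 6: O-U = 20 → U
  i= 7: W-B = 21 → V
  i= 8: B-H = 20 → U
  i= 9: Y-D = 21 → V
  i=10: P-N =  2 → C
  i=11: E-I = 22 → W
  i=12: T-R =  2 → C
  i=13: C-X =  5 → F
  i=14: L-R = 20 → U
  i=15: H-M = 21 → V
  i=16: S-Y = 20 → U
  i=17: S-X = 21 → V
  i=18: Y-W =  2 → C
  i=19: N-R = 22 → W
  i=20: D-B =  2 → C
  i=21: W-R =  5 → F
  i=22: G-M = 20 → U
  i=23: A-F = 21 → V
  i=24: S-Y = 20 → U
  i=25: A-F = 21 → V
  i=26: D-B =  2 → C
  i=27: C-G = 22 → W
  i=28: P-N =  2 → C
  i=29: F-A =  5 → F
  i=30: N-T = 20 → U
  i=31: F-K = 21 → V
  i=32: I-O = 20 → U
  i=33: Z-E = 21 → V
  shifts repeat with period 8: UVCWCFUV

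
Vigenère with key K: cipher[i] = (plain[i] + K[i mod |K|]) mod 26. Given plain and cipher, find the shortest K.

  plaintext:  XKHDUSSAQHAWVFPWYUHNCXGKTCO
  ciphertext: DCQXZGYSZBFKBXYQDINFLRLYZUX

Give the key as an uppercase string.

  i= 0: D-X =  6 → G
  i= 1: C-K = 18 → S
  i= 2: Q-H =  9 → J
  i= 3: X-D = 20 → U
  i= 4: Z-U =  5 → F
  i= 5: G-S = 14 → O
  i= 6: Y-S =  6 → G
  i= 7: S-A = 18 → S
  i= 8: Z-Q =  9 → J
  i= 9: B-H = 20 → U
  i=10: F-A =  5 → F
  i=11: K-W = 14 → O
  i=12: B-V =  6 → G
  i=13: X-F = 18 → S
  i=14: Y-P =  9 → J
  i=15: Q-W = 20 → U
  i=16: D-Y =  5 → F
  i=17: I-U = 14 → O
  i=18: N-H =  6 → G
  i=19: F-N = 18 → S
  i=20: L-C =  9 → J
  i=21: R-X = 20 → U
  i=22: L-G =  5 → F
  i=23: Y-K = 14 → O
  i=24: Z-T =  6 → G
  i=25: U-C = 18 → S
  i=26: X-O =  9 → J
  shifts repeat with period 6: GSJUFO

GSJUFO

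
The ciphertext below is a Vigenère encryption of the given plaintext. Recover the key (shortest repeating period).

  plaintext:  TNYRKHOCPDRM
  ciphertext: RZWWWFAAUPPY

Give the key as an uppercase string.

YMYFM

  i= 0: R-T = 24 → Y
  i= 1: Z-N = 12 → M
  i= 2: W-Y = 24 → Y
  i= 3: W-R =  5 → F
  i= 4: W-K = 12 → M
  i= 5: F-H = 24 → Y
  i= 6: A-O = 12 → M
  i= 7: A-C = 24 → Y
  i= 8: U-P =  5 → F
  i= 9: P-D = 12 → M
  i=10: P-R = 24 → Y
  i=11: Y-M = 12 → M
  shifts repeat with period 5: YMYFM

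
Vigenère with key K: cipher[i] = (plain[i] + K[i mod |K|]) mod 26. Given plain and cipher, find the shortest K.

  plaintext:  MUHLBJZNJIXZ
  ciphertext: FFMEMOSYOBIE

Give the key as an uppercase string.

  i= 0: F-M = 19 → T
  i= 1: F-U = 11 → L
  i= 2: M-H =  5 → F
  i= 3: E-L = 19 → T
  i= 4: M-B = 11 → L
  i= 5: O-J =  5 → F
  i= 6: S-Z = 19 → T
  i= 7: Y-N = 11 → L
  i= 8: O-J =  5 → F
  i= 9: B-I = 19 → T
  i=10: I-X = 11 → L
  i=11: E-Z =  5 → F
  shifts repeat with period 3: TLF

TLF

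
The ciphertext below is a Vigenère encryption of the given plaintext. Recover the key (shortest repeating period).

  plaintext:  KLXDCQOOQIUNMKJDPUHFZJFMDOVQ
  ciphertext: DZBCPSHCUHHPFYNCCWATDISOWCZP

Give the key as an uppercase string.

TOEZNC

  i= 0: D-K = 19 → T
  i= 1: Z-L = 14 → O
  i= 2: B-X =  4 → E
  i= 3: C-D = 25 → Z
  i= 4: P-C = 13 → N
  i= 5: S-Q =  2 → C
  i= 6: H-O = 19 → T
  i= 7: C-O = 14 → O
  i= 8: U-Q =  4 → E
  i= 9: H-I = 25 → Z
  i=10: H-U = 13 → N
  i=11: P-N =  2 → C
  i=12: F-M = 19 → T
  i=13: Y-K = 14 → O
  i=14: N-J =  4 → E
  i=15: C-D = 25 → Z
  i=16: C-P = 13 → N
  i=17: W-U =  2 → C
  i=18: A-H = 19 → T
  i=19: T-F = 14 → O
  i=20: D-Z =  4 → E
  i=21: I-J = 25 → Z
  i=22: S-F = 13 → N
  i=23: O-M =  2 → C
  i=24: W-D = 19 → T
  i=25: C-O = 14 → O
  i=26: Z-V =  4 → E
  i=27: P-Q = 25 → Z
  shifts repeat with period 6: TOEZNC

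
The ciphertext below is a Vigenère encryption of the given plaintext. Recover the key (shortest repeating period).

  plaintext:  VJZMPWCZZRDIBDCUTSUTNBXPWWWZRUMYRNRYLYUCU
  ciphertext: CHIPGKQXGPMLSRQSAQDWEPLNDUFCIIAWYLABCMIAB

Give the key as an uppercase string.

HYJDROOY

  i= 0: C-V =  7 → H
  i= 1: H-J = 24 → Y
  i= 2: I-Z =  9 → J
  i= 3: P-M =  3 → D
  i= 4: G-P = 17 → R
  i= 5: K-W = 14 → O
  i= 6: Q-C = 14 → O
  i= 7: X-Z = 24 → Y
  i= 8: G-Z =  7 → H
  i= 9: P-R = 24 → Y
  i=10: M-D =  9 → J
  i=11: L-I =  3 → D
  i=12: S-B = 17 → R
  i=13: R-D = 14 → O
  i=14: Q-C = 14 → O
  i=15: S-U = 24 → Y
  i=16: A-T =  7 → H
  i=17: Q-S = 24 → Y
  i=18: D-U =  9 → J
  i=19: W-T =  3 → D
  i=20: E-N = 17 → R
  i=21: P-B = 14 → O
  i=22: L-X = 14 → O
  i=23: N-P = 24 → Y
  i=24: D-W =  7 → H
  i=25: U-W = 24 → Y
  i=26: F-W =  9 → J
  i=27: C-Z =  3 → D
  i=28: I-R = 17 → R
  i=29: I-U = 14 → O
  i=30: A-M = 14 → O
  i=31: W-Y = 24 → Y
  i=32: Y-R =  7 → H
  i=33: L-N = 24 → Y
  i=34: A-R =  9 → J
  i=35: B-Y =  3 → D
  i=36: C-L = 17 → R
  i=37: M-Y = 14 → O
  i=38: I-U = 14 → O
  i=39: A-C = 24 → Y
  i=40: B-U =  7 → H
  shifts repeat with period 8: HYJDROOY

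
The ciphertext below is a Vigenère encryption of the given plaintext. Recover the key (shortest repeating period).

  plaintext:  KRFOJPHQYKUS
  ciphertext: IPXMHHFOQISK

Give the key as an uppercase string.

YYS

  i= 0: I-K = 24 → Y
  i= 1: P-R = 24 → Y
  i= 2: X-F = 18 → S
  i= 3: M-O = 24 → Y
  i= 4: H-J = 24 → Y
  i= 5: H-P = 18 → S
  i= 6: F-H = 24 → Y
  i= 7: O-Q = 24 → Y
  i= 8: Q-Y = 18 → S
  i= 9: I-K = 24 → Y
  i=10: S-U = 24 → Y
  i=11: K-S = 18 → S
  shifts repeat with period 3: YYS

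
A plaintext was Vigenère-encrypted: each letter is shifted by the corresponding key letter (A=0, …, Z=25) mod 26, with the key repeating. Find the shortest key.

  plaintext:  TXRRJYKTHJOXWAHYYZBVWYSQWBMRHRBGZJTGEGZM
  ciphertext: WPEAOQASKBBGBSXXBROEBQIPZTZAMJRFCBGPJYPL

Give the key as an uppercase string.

  i= 0: W-T =  3 → D
  i= 1: P-X = 18 → S
  i= 2: E-R = 13 → N
  i= 3: A-R =  9 → J
  i= 4: O-J =  5 → F
  i= 5: Q-Y = 18 → S
  i= 6: A-K = 16 → Q
  i= 7: S-T = 25 → Z
  i= 8: K-H =  3 → D
  i= 9: B-J = 18 → S
  i=10: B-O = 13 → N
  i=11: G-X =  9 → J
  i=12: B-W =  5 → F
  i=13: S-A = 18 → S
  i=14: X-H = 16 → Q
  i=15: X-Y = 25 → Z
  i=16: B-Y =  3 → D
  i=17: R-Z = 18 → S
  i=18: O-B = 13 → N
  i=19: E-V =  9 → J
  i=20: B-W =  5 → F
  i=21: Q-Y = 18 → S
  i=22: I-S = 16 → Q
  i=23: P-Q = 25 → Z
  i=24: Z-W =  3 → D
  i=25: T-B = 18 → S
  i=26: Z-M = 13 → N
  i=27: A-R =  9 → J
  i=28: M-H =  5 → F
  i=29: J-R = 18 → S
  i=30: R-B = 16 → Q
  i=31: F-G = 25 → Z
  i=32: C-Z =  3 → D
  i=33: B-J = 18 → S
  i=34: G-T = 13 → N
  i=35: P-G =  9 → J
  i=36: J-E =  5 → F
  i=37: Y-G = 18 → S
  i=38: P-Z = 16 → Q
  i=39: L-M = 25 → Z
  shifts repeat with period 8: DSNJFSQZ

DSNJFSQZ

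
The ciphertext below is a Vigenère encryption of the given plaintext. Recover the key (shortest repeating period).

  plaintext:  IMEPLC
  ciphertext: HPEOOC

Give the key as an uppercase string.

  i= 0: H-I = 25 → Z
  i= 1: P-M =  3 → D
  i= 2: E-E =  0 → A
  i= 3: O-P = 25 → Z
  i= 4: O-L =  3 → D
  i= 5: C-C =  0 → A
  shifts repeat with period 3: ZDA

ZDA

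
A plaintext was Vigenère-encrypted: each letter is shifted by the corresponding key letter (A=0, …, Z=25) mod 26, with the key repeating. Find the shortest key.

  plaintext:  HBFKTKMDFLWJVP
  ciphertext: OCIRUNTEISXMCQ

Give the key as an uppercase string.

HBD

  i= 0: O-H =  7 → H
  i= 1: C-B =  1 → B
  i= 2: I-F =  3 → D
  i= 3: R-K =  7 → H
  i= 4: U-T =  1 → B
  i= 5: N-K =  3 → D
  i= 6: T-M =  7 → H
  i= 7: E-D =  1 → B
  i= 8: I-F =  3 → D
  i= 9: S-L =  7 → H
  i=10: X-W =  1 → B
  i=11: M-J =  3 → D
  i=12: C-V =  7 → H
  i=13: Q-P =  1 → B
  shifts repeat with period 3: HBD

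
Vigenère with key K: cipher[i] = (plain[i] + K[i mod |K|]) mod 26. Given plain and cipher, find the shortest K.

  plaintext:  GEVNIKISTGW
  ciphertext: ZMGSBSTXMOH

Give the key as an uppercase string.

TILF

  i= 0: Z-G = 19 → T
  i= 1: M-E =  8 → I
  i= 2: G-V = 11 → L
  i= 3: S-N =  5 → F
  i= 4: B-I = 19 → T
  i= 5: S-K =  8 → I
  i= 6: T-I = 11 → L
  i= 7: X-S =  5 → F
  i= 8: M-T = 19 → T
  i= 9: O-G =  8 → I
  i=10: H-W = 11 → L
  shifts repeat with period 4: TILF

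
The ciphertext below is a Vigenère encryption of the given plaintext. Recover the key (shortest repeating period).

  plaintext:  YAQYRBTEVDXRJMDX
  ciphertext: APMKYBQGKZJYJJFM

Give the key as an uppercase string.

  i= 0: A-Y =  2 → C
  i= 1: P-A = 15 → P
  i= 2: M-Q = 22 → W
  i= 3: K-Y = 12 → M
  i= 4: Y-R =  7 → H
  i= 5: B-B =  0 → A
  i= 6: Q-T = 23 → X
  i= 7: G-E =  2 → C
  i= 8: K-V = 15 → P
  i= 9: Z-D = 22 → W
  i=10: J-X = 12 → M
  i=11: Y-R =  7 → H
  i=12: J-J =  0 → A
  i=13: J-M = 23 → X
  i=14: F-D =  2 → C
  i=15: M-X = 15 → P
  shifts repeat with period 7: CPWMHAX

CPWMHAX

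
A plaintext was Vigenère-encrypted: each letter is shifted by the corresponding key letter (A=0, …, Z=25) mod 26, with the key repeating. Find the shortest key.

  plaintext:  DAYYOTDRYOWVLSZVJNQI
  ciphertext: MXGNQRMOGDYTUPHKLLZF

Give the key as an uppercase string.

JXIPCY

  i= 0: M-D =  9 → J
  i= 1: X-A = 23 → X
  i= 2: G-Y =  8 → I
  i= 3: N-Y = 15 → P
  i= 4: Q-O =  2 → C
  i= 5: R-T = 24 → Y
  i= 6: M-D =  9 → J
  i= 7: O-R = 23 → X
  i= 8: G-Y =  8 → I
  i= 9: D-O = 15 → P
  i=10: Y-W =  2 → C
  i=11: T-V = 24 → Y
  i=12: U-L =  9 → J
  i=13: P-S = 23 → X
  i=14: H-Z =  8 → I
  i=15: K-V = 15 → P
  i=16: L-J =  2 → C
  i=17: L-N = 24 → Y
  i=18: Z-Q =  9 → J
  i=19: F-I = 23 → X
  shifts repeat with period 6: JXIPCY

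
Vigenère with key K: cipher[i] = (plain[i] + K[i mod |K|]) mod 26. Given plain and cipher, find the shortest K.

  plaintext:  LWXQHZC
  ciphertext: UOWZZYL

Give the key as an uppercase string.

JSZ

  i= 0: U-L =  9 → J
  i= 1: O-W = 18 → S
  i= 2: W-X = 25 → Z
  i= 3: Z-Q =  9 → J
  i= 4: Z-H = 18 → S
  i= 5: Y-Z = 25 → Z
  i= 6: L-C =  9 → J
  shifts repeat with period 3: JSZ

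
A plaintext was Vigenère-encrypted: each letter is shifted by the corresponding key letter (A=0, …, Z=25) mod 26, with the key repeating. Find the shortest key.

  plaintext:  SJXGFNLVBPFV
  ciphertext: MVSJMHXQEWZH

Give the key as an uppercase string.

  i= 0: M-S = 20 → U
  i= 1: V-J = 12 → M
  i= 2: S-X = 21 → V
  i= 3: J-G =  3 → D
  i= 4: M-F =  7 → H
  i= 5: H-N = 20 → U
  i= 6: X-L = 12 → M
  i= 7: Q-V = 21 → V
  i= 8: E-B =  3 → D
  i= 9: W-P =  7 → H
  i=10: Z-F = 20 → U
  i=11: H-V = 12 → M
  shifts repeat with period 5: UMVDH

UMVDH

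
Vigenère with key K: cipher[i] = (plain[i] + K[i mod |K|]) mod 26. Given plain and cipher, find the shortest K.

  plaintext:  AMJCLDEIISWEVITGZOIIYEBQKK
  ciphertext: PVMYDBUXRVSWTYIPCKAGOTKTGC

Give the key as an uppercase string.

  i= 0: P-A = 15 → P
  i= 1: V-M =  9 → J
  i= 2: M-J =  3 → D
  i= 3: Y-C = 22 → W
  i= 4: D-L = 18 → S
  i= 5: B-D = 24 → Y
  i= 6: U-E = 16 → Q
  i= 7: X-I = 15 → P
  i= 8: R-I =  9 → J
  i= 9: V-S =  3 → D
  i=10: S-W = 22 → W
  i=11: W-E = 18 → S
  i=12: T-V = 24 → Y
  i=13: Y-I = 16 → Q
  i=14: I-T = 15 → P
  i=15: P-G =  9 → J
  i=16: C-Z =  3 → D
  i=17: K-O = 22 → W
  i=18: A-I = 18 → S
  i=19: G-I = 24 → Y
  i=20: O-Y = 16 → Q
  i=21: T-E = 15 → P
  i=22: K-B =  9 → J
  i=23: T-Q =  3 → D
  i=24: G-K = 22 → W
  i=25: C-K = 18 → S
  shifts repeat with period 7: PJDWSYQ

PJDWSYQ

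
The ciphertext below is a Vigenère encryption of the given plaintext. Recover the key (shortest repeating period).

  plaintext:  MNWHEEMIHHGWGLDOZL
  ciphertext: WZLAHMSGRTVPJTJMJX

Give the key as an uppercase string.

KMPTDIGY

  i= 0: W-M = 10 → K
  i= 1: Z-N = 12 → M
  i= 2: L-W = 15 → P
  i= 3: A-H = 19 → T
  i= 4: H-E =  3 → D
  i= 5: M-E =  8 → I
  i= 6: S-M =  6 → G
  i= 7: G-I = 24 → Y
  i= 8: R-H = 10 → K
  i= 9: T-H = 12 → M
  i=10: V-G = 15 → P
  i=11: P-W = 19 → T
  i=12: J-G =  3 → D
  i=13: T-L =  8 → I
  i=14: J-D =  6 → G
  i=15: M-O = 24 → Y
  i=16: J-Z = 10 → K
  i=17: X-L = 12 → M
  shifts repeat with period 8: KMPTDIGY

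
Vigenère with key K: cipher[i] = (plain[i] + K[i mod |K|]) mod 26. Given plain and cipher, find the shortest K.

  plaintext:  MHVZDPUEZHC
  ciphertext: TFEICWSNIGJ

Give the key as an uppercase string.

HYJJZ

  i= 0: T-M =  7 → H
  i= 1: F-H = 24 → Y
  i= 2: E-V =  9 → J
  i= 3: I-Z =  9 → J
  i= 4: C-D = 25 → Z
  i= 5: W-P =  7 → H
  i= 6: S-U = 24 → Y
  i= 7: N-E =  9 → J
  i= 8: I-Z =  9 → J
  i= 9: G-H = 25 → Z
  i=10: J-C =  7 → H
  shifts repeat with period 5: HYJJZ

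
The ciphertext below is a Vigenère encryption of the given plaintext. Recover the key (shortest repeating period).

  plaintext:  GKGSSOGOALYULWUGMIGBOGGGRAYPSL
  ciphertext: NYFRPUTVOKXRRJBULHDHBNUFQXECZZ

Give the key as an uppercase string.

  i= 0: N-G =  7 → H
  i= 1: Y-K = 14 → O
  i= 2: F-G = 25 → Z
  i= 3: R-S = 25 → Z
  i= 4: P-S = 23 → X
  i= 5: U-O =  6 → G
  i= 6: T-G = 13 → N
  i= 7: V-O =  7 → H
  i= 8: O-A = 14 → O
  i= 9: K-L = 25 → Z
  i=10: X-Y = 25 → Z
  i=11: R-U = 23 → X
  i=12: R-L =  6 → G
  i=13: J-W = 13 → N
  i=14: B-U =  7 → H
  i=15: U-G = 14 → O
  i=16: L-M = 25 → Z
  i=17: H-I = 25 → Z
  i=18: D-G = 23 → X
  i=19: H-B =  6 → G
  i=20: B-O = 13 → N
  i=21: N-G =  7 → H
  i=22: U-G = 14 → O
  i=23: F-G = 25 → Z
  i=24: Q-R = 25 → Z
  i=25: X-A = 23 → X
  i=26: E-Y =  6 → G
  i=27: C-P = 13 → N
  i=28: Z-S =  7 → H
  i=29: Z-L = 14 → O
  shifts repeat with period 7: HOZZXGN

HOZZXGN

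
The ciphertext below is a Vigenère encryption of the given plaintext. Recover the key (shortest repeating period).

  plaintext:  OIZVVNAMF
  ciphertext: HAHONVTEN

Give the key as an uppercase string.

TSI

  i= 0: H-O = 19 → T
  i= 1: A-I = 18 → S
  i= 2: H-Z =  8 → I
  i= 3: O-V = 19 → T
  i= 4: N-V = 18 → S
  i= 5: V-N =  8 → I
  i= 6: T-A = 19 → T
  i= 7: E-M = 18 → S
  i= 8: N-F =  8 → I
  shifts repeat with period 3: TSI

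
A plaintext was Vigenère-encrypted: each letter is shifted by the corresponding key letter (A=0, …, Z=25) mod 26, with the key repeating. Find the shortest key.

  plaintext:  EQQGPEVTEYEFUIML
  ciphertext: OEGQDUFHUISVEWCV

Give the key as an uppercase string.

  i= 0: O-E = 10 → K
  i= 1: E-Q = 14 → O
  i= 2: G-Q = 16 → Q
  i= 3: Q-G = 10 → K
  i= 4: D-P = 14 → O
  i= 5: U-E = 16 → Q
  i= 6: F-V = 10 → K
  i= 7: H-T = 14 → O
  i= 8: U-E = 16 → Q
  i= 9: I-Y = 10 → K
  i=10: S-E = 14 → O
  i=11: V-F = 16 → Q
  i=12: E-U = 10 → K
  i=13: W-I = 14 → O
  i=14: C-M = 16 → Q
  i=15: V-L = 10 → K
  shifts repeat with period 3: KOQ

KOQ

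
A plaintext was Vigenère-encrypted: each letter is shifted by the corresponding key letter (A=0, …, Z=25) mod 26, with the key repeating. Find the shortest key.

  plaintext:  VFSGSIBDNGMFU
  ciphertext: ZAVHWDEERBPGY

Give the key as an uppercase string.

EVDB

  i= 0: Z-V =  4 → E
  i= 1: A-F = 21 → V
  i= 2: V-S =  3 → D
  i= 3: H-G =  1 → B
  i= 4: W-S =  4 → E
  i= 5: D-I = 21 → V
  i= 6: E-B =  3 → D
  i= 7: E-D =  1 → B
  i= 8: R-N =  4 → E
  i= 9: B-G = 21 → V
  i=10: P-M =  3 → D
  i=11: G-F =  1 → B
  i=12: Y-U =  4 → E
  shifts repeat with period 4: EVDB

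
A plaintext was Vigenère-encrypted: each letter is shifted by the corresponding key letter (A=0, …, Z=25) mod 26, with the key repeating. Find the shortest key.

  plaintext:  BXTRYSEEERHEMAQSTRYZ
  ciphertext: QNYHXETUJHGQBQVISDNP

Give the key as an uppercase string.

PQFQZM

  i= 0: Q-B = 15 → P
  i= 1: N-X = 16 → Q
  i= 2: Y-T =  5 → F
  i= 3: H-R = 16 → Q
  i= 4: X-Y = 25 → Z
  i= 5: E-S = 12 → M
  i= 6: T-E = 15 → P
  i= 7: U-E = 16 → Q
  i= 8: J-E =  5 → F
  i= 9: H-R = 16 → Q
  i=10: G-H = 25 → Z
  i=11: Q-E = 12 → M
  i=12: B-M = 15 → P
  i=13: Q-A = 16 → Q
  i=14: V-Q =  5 → F
  i=15: I-S = 16 → Q
  i=16: S-T = 25 → Z
  i=17: D-R = 12 → M
  i=18: N-Y = 15 → P
  i=19: P-Z = 16 → Q
  shifts repeat with period 6: PQFQZM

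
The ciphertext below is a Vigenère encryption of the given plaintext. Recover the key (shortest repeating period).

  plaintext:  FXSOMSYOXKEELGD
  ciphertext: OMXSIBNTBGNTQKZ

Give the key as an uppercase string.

JPFEW

  i= 0: O-F =  9 → J
  i= 1: M-X = 15 → P
  i= 2: X-S =  5 → F
  i= 3: S-O =  4 → E
  i= 4: I-M = 22 → W
  i= 5: B-S =  9 → J
  i= 6: N-Y = 15 → P
  i= 7: T-O =  5 → F
  i= 8: B-X =  4 → E
  i= 9: G-K = 22 → W
  i=10: N-E =  9 → J
  i=11: T-E = 15 → P
  i=12: Q-L =  5 → F
  i=13: K-G =  4 → E
  i=14: Z-D = 22 → W
  shifts repeat with period 5: JPFEW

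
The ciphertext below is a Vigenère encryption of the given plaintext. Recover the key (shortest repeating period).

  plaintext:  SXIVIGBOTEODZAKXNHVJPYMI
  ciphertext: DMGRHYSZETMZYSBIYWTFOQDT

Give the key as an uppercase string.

  i= 0: D-S = 11 → L
  i= 1: M-X = 15 → P
  i= 2: G-I = 24 → Y
  i= 3: R-V = 22 → W
  i= 4: H-I = 25 → Z
  i= 5: Y-G = 18 → S
  i= 6: S-B = 17 → R
  i= 7: Z-O = 11 → L
  i= 8: E-T = 11 → L
  i= 9: T-E = 15 → P
  i=10: M-O = 24 → Y
  i=11: Z-D = 22 → W
  i=12: Y-Z = 25 → Z
  i=13: S-A = 18 → S
  i=14: B-K = 17 → R
  i=15: I-X = 11 → L
  i=16: Y-N = 11 → L
  i=17: W-H = 15 → P
  i=18: T-V = 24 → Y
  i=19: F-J = 22 → W
  i=20: O-P = 25 → Z
  i=21: Q-Y = 18 → S
  i=22: D-M = 17 → R
  i=23: T-I = 11 → L
  shifts repeat with period 8: LPYWZSRL

LPYWZSRL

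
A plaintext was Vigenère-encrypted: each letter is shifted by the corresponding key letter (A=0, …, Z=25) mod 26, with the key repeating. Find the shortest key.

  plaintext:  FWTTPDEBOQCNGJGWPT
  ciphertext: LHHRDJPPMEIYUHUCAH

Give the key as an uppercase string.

  i= 0: L-F =  6 → G
  i= 1: H-W = 11 → L
  i= 2: H-T = 14 → O
  i= 3: R-T = 24 → Y
  i= 4: D-P = 14 → O
  i= 5: J-D =  6 → G
  i= 6: P-E = 11 → L
  i= 7: P-B = 14 → O
  i= 8: M-O = 24 → Y
  i= 9: E-Q = 14 → O
  i=10: I-C =  6 → G
  i=11: Y-N = 11 → L
  i=12: U-G = 14 → O
  i=13: H-J = 24 → Y
  i=14: U-G = 14 → O
  i=15: C-W =  6 → G
  i=16: A-P = 11 → L
  i=17: H-T = 14 → O
  shifts repeat with period 5: GLOYO

GLOYO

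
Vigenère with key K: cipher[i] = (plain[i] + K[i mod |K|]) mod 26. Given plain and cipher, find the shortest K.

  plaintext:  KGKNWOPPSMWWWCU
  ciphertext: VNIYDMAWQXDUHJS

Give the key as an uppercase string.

LHY

  i= 0: V-K = 11 → L
  i= 1: N-G =  7 → H
  i= 2: I-K = 24 → Y
  i= 3: Y-N = 11 → L
  i= 4: D-W =  7 → H
  i= 5: M-O = 24 → Y
  i= 6: A-P = 11 → L
  i= 7: W-P =  7 → H
  i= 8: Q-S = 24 → Y
  i= 9: X-M = 11 → L
  i=10: D-W =  7 → H
  i=11: U-W = 24 → Y
  i=12: H-W = 11 → L
  i=13: J-C =  7 → H
  i=14: S-U = 24 → Y
  shifts repeat with period 3: LHY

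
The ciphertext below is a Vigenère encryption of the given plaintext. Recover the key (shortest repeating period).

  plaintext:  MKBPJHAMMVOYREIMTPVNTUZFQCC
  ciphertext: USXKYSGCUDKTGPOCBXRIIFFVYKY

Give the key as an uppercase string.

  i= 0: U-M =  8 → I
  i= 1: S-K =  8 → I
  i= 2: X-B = 22 → W
  i= 3: K-P = 21 → V
  i= 4: Y-J = 15 → P
  i= 5: S-H = 11 → L
  i= 6: G-A =  6 → G
  i= 7: C-M = 16 → Q
  i= 8: U-M =  8 → I
  i= 9: D-V =  8 → I
  i=10: K-O = 22 → W
  i=11: T-Y = 21 → V
  i=12: G-R = 15 → P
  i=13: P-E = 11 → L
  i=14: O-I =  6 → G
  i=15: C-M = 16 → Q
  i=16: B-T =  8 → I
  i=17: X-P =  8 → I
  i=18: R-V = 22 → W
  i=19: I-N = 21 → V
  i=20: I-T = 15 → P
  i=21: F-U = 11 → L
  i=22: F-Z =  6 → G
  i=23: V-F = 16 → Q
  i=24: Y-Q =  8 → I
  i=25: K-C =  8 → I
  i=26: Y-C = 22 → W
  shifts repeat with period 8: IIWVPLGQ

IIWVPLGQ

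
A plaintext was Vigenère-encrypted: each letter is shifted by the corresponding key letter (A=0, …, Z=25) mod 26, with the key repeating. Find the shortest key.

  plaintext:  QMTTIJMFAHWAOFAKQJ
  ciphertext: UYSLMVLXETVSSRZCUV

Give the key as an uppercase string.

  i= 0: U-Q =  4 → E
  i= 1: Y-M = 12 → M
  i= 2: S-T = 25 → Z
  i= 3: L-T = 18 → S
  i= 4: M-I =  4 → E
  i= 5: V-J = 12 → M
  i= 6: L-M = 25 → Z
  i= 7: X-F = 18 → S
  i= 8: E-A =  4 → E
  i= 9: T-H = 12 → M
  i=10: V-W = 25 → Z
  i=11: S-A = 18 → S
  i=12: S-O =  4 → E
  i=13: R-F = 12 → M
  i=14: Z-A = 25 → Z
  i=15: C-K = 18 → S
  i=16: U-Q =  4 → E
  i=17: V-J = 12 → M
  shifts repeat with period 4: EMZS

EMZS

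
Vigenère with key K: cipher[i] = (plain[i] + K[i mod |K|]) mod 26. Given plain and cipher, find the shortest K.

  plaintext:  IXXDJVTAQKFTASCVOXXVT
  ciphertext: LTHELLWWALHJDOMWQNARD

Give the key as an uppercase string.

DWKBCQ

  i= 0: L-I =  3 → D
  i= 1: T-X = 22 → W
  i= 2: H-X = 10 → K
  i= 3: E-D =  1 → B
  i= 4: L-J =  2 → C
  i= 5: L-V = 16 → Q
  i= 6: W-T =  3 → D
  i= 7: W-A = 22 → W
  i= 8: A-Q = 10 → K
  i= 9: L-K =  1 → B
  i=10: H-F =  2 → C
  i=11: J-T = 16 → Q
  i=12: D-A =  3 → D
  i=13: O-S = 22 → W
  i=14: M-C = 10 → K
  i=15: W-V =  1 → B
  i=16: Q-O =  2 → C
  i=17: N-X = 16 → Q
  i=18: A-X =  3 → D
  i=19: R-V = 22 → W
  i=20: D-T = 10 → K
  shifts repeat with period 6: DWKBCQ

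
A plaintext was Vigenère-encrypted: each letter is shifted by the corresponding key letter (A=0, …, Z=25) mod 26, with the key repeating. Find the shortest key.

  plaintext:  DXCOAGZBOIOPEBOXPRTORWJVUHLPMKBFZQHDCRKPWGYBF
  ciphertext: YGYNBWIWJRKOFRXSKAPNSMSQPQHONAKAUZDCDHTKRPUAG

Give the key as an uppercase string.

  i= 0: Y-D = 21 → V
  i= 1: G-X =  9 → J
  i= 2: Y-C = 22 → W
  i= 3: N-O = 25 → Z
  i= 4: B-A =  1 → B
  i= 5: W-G = 16 → Q
  i= 6: I-Z =  9 → J
  i= 7: W-B = 21 → V
  i= 8: J-O = 21 → V
  i= 9: R-I =  9 → J
  i=10: K-O = 22 → W
  i=11: O-P = 25 → Z
  i=12: F-E =  1 → B
  i=13: R-B = 16 → Q
  i=14: X-O =  9 → J
  i=15: S-X = 21 → V
  i=16: K-P = 21 → V
  i=17: A-R =  9 → J
  i=18: P-T = 22 → W
  i=19: N-O = 25 → Z
  i=20: S-R =  1 → B
  i=21: M-W = 16 → Q
  i=22: S-J =  9 → J
  i=23: Q-V = 21 → V
  i=24: P-U = 21 → V
  i=25: Q-H =  9 → J
  i=26: H-L = 22 → W
  i=27: O-P = 25 → Z
  i=28: N-M =  1 → B
  i=29: A-K = 16 → Q
  i=30: K-B =  9 → J
  i=31: A-F = 21 → V
  i=32: U-Z = 21 → V
  i=33: Z-Q =  9 → J
  i=34: D-H = 22 → W
  i=35: C-D = 25 → Z
  i=36: D-C =  1 → B
  i=37: H-R = 16 → Q
  i=38: T-K =  9 → J
  i=39: K-P = 21 → V
  i=40: R-W = 21 → V
  i=41: P-G =  9 → J
  i=42: U-Y = 22 → W
  i=43: A-B = 25 → Z
  i=44: G-F =  1 → B
  shifts repeat with period 8: VJWZBQJV

VJWZBQJV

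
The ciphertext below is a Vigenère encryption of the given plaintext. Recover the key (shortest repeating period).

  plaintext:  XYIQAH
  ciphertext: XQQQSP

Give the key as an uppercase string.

ASI

  i= 0: X-X =  0 → A
  i= 1: Q-Y = 18 → S
  i= 2: Q-I =  8 → I
  i= 3: Q-Q =  0 → A
  i= 4: S-A = 18 → S
  i= 5: P-H =  8 → I
  shifts repeat with period 3: ASI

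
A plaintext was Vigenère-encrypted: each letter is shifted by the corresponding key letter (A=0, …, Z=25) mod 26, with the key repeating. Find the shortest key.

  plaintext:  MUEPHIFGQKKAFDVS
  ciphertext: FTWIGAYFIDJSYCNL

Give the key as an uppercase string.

TZS

  i= 0: F-M = 19 → T
  i= 1: T-U = 25 → Z
  i= 2: W-E = 18 → S
  i= 3: I-P = 19 → T
  i= 4: G-H = 25 → Z
  i= 5: A-I = 18 → S
  i= 6: Y-F = 19 → T
  i= 7: F-G = 25 → Z
  i= 8: I-Q = 18 → S
  i= 9: D-K = 19 → T
  i=10: J-K = 25 → Z
  i=11: S-A = 18 → S
  i=12: Y-F = 19 → T
  i=13: C-D = 25 → Z
  i=14: N-V = 18 → S
  i=15: L-S = 19 → T
  shifts repeat with period 3: TZS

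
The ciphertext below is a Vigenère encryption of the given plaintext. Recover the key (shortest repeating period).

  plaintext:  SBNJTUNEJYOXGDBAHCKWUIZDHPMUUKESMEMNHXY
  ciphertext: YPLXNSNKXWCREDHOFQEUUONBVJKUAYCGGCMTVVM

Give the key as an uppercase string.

GOYOUYA

  i= 0: Y-S =  6 → G
  i= 1: P-B = 14 → O
  i= 2: L-N = 24 → Y
  i= 3: X-J = 14 → O
  i= 4: N-T = 20 → U
  i= 5: S-U = 24 → Y
  i= 6: N-N =  0 → A
  i= 7: K-E =  6 → G
  i= 8: X-J = 14 → O
  i= 9: W-Y = 24 → Y
  i=10: C-O = 14 → O
  i=11: R-X = 20 → U
  i=12: E-G = 24 → Y
  i=13: D-D =  0 → A
  i=14: H-B =  6 → G
  i=15: O-A = 14 → O
  i=16: F-H = 24 → Y
  i=17: Q-C = 14 → O
  i=18: E-K = 20 → U
  i=19: U-W = 24 → Y
  i=20: U-U =  0 → A
  i=21: O-I =  6 → G
  i=22: N-Z = 14 → O
  i=23: B-D = 24 → Y
  i=24: V-H = 14 → O
  i=25: J-P = 20 → U
  i=26: K-M = 24 → Y
  i=27: U-U =  0 → A
  i=28: A-U =  6 → G
  i=29: Y-K = 14 → O
  i=30: C-E = 24 → Y
  i=31: G-S = 14 → O
  i=32: G-M = 20 → U
  i=33: C-E = 24 → Y
  i=34: M-M =  0 → A
  i=35: T-N =  6 → G
  i=36: V-H = 14 → O
  i=37: V-X = 24 → Y
  i=38: M-Y = 14 → O
  shifts repeat with period 7: GOYOUYA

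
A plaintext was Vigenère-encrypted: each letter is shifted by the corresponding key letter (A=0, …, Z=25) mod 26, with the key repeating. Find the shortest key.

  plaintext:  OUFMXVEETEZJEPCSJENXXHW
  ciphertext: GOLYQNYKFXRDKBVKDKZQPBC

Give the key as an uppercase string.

SUGMT

  i= 0: G-O = 18 → S
  i= 1: O-U = 20 → U
  i= 2: L-F =  6 → G
  i= 3: Y-M = 12 → M
  i= 4: Q-X = 19 → T
  i= 5: N-V = 18 → S
  i= 6: Y-E = 20 → U
  i= 7: K-E =  6 → G
  i= 8: F-T = 12 → M
  i= 9: X-E = 19 → T
  i=10: R-Z = 18 → S
  i=11: D-J = 20 → U
  i=12: K-E =  6 → G
  i=13: B-P = 12 → M
  i=14: V-C = 19 → T
  i=15: K-S = 18 → S
  i=16: D-J = 20 → U
  i=17: K-E =  6 → G
  i=18: Z-N = 12 → M
  i=19: Q-X = 19 → T
  i=20: P-X = 18 → S
  i=21: B-H = 20 → U
  i=22: C-W =  6 → G
  shifts repeat with period 5: SUGMT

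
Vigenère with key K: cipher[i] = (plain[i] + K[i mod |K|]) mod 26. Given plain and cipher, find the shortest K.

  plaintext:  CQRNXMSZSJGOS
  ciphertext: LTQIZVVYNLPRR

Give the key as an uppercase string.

  i= 0: L-C =  9 → J
  i= 1: T-Q =  3 → D
  i= 2: Q-R = 25 → Z
  i= 3: I-N = 21 → V
  i= 4: Z-X =  2 → C
  i= 5: V-M =  9 → J
  i= 6: V-S =  3 → D
  i= 7: Y-Z = 25 → Z
  i= 8: N-S = 21 → V
  i= 9: L-J =  2 → C
  i=10: P-G =  9 → J
  i=11: R-O =  3 → D
  i=12: R-S = 25 → Z
  shifts repeat with period 5: JDZVC

JDZVC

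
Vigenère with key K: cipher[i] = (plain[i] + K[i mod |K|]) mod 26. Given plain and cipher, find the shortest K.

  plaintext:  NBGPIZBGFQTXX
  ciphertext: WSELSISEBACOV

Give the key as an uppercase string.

JRYWK

  i= 0: W-N =  9 → J
  i= 1: S-B = 17 → R
  i= 2: E-G = 24 → Y
  i= 3: L-P = 22 → W
  i= 4: S-I = 10 → K
  i= 5: I-Z =  9 → J
  i= 6: S-B = 17 → R
  i= 7: E-G = 24 → Y
  i= 8: B-F = 22 → W
  i= 9: A-Q = 10 → K
  i=10: C-T =  9 → J
  i=11: O-X = 17 → R
  i=12: V-X = 24 → Y
  shifts repeat with period 5: JRYWK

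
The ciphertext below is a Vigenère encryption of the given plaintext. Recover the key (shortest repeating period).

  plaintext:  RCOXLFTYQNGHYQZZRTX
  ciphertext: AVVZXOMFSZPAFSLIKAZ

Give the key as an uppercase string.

JTHCM

  i= 0: A-R =  9 → J
  i= 1: V-C = 19 → T
  i= 2: V-O =  7 → H
  i= 3: Z-X =  2 → C
  i= 4: X-L = 12 → M
  i= 5: O-F =  9 → J
  i= 6: M-T = 19 → T
  i= 7: F-Y =  7 → H
  i= 8: S-Q =  2 → C
  i= 9: Z-N = 12 → M
  i=10: P-G =  9 → J
  i=11: A-H = 19 → T
  i=12: F-Y =  7 → H
  i=13: S-Q =  2 → C
  i=14: L-Z = 12 → M
  i=15: I-Z =  9 → J
  i=16: K-R = 19 → T
  i=17: A-T =  7 → H
  i=18: Z-X =  2 → C
  shifts repeat with period 5: JTHCM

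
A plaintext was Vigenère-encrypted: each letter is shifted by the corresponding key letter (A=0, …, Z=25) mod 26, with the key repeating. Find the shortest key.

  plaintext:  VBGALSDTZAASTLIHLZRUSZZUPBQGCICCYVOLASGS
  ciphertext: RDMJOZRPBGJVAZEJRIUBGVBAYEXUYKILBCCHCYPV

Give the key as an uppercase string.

WCGJDHO

  i= 0: R-V = 22 → W
  i= 1: D-B =  2 → C
  i= 2: M-G =  6 → G
  i= 3: J-A =  9 → J
  i= 4: O-L =  3 → D
  i= 5: Z-S =  7 → H
  i= 6: R-D = 14 → O
  i= 7: P-T = 22 → W
  i= 8: B-Z =  2 → C
  i= 9: G-A =  6 → G
  i=10: J-A =  9 → J
  i=11: V-S =  3 → D
  i=12: A-T =  7 → H
  i=13: Z-L = 14 → O
  i=14: E-I = 22 → W
  i=15: J-H =  2 → C
  i=16: R-L =  6 → G
  i=17: I-Z =  9 → J
  i=18: U-R =  3 → D
  i=19: B-U =  7 → H
  i=20: G-S = 14 → O
  i=21: V-Z = 22 → W
  i=22: B-Z =  2 → C
  i=23: A-U =  6 → G
  i=24: Y-P =  9 → J
  i=25: E-B =  3 → D
  i=26: X-Q =  7 → H
  i=27: U-G = 14 → O
  i=28: Y-C = 22 → W
  i=29: K-I =  2 → C
  i=30: I-C =  6 → G
  i=31: L-C =  9 → J
  i=32: B-Y =  3 → D
  i=33: C-V =  7 → H
  i=34: C-O = 14 → O
  i=35: H-L = 22 → W
  i=36: C-A =  2 → C
  i=37: Y-S =  6 → G
  i=38: P-G =  9 → J
  i=39: V-S =  3 → D
  shifts repeat with period 7: WCGJDHO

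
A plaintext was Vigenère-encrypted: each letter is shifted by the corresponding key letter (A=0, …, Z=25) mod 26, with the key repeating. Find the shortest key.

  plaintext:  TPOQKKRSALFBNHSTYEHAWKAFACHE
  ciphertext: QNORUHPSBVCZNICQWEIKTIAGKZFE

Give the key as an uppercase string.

  i= 0: Q-T = 23 → X
  i= 1: N-P = 24 → Y
  i= 2: O-O =  0 → A
  i= 3: R-Q =  1 → B
  i= 4: U-K = 10 → K
  i= 5: H-K = 23 → X
  i= 6: P-R = 24 → Y
  i= 7: S-S =  0 → A
  i= 8: B-A =  1 → B
  i= 9: V-L = 10 → K
  i=10: C-F = 23 → X
  i=11: Z-B = 24 → Y
  i=12: N-N =  0 → A
  i=13: I-H =  1 → B
  i=14: C-S = 10 → K
  i=15: Q-T = 23 → X
  i=16: W-Y = 24 → Y
  i=17: E-E =  0 → A
  i=18: I-H =  1 → B
  i=19: K-A = 10 → K
  i=20: T-W = 23 → X
  i=21: I-K = 24 → Y
  i=22: A-A =  0 → A
  i=23: G-F =  1 → B
  i=24: K-A = 10 → K
  i=25: Z-C = 23 → X
  i=26: F-H = 24 → Y
  i=27: E-E =  0 → A
  shifts repeat with period 5: XYABK

XYABK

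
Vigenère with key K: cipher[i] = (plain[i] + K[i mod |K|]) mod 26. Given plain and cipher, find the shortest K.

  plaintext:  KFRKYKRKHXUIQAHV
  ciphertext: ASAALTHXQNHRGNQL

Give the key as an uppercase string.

QNJ

  i= 0: A-K = 16 → Q
  i= 1: S-F = 13 → N
  i= 2: A-R =  9 → J
  i= 3: A-K = 16 → Q
  i= 4: L-Y = 13 → N
  i= 5: T-K =  9 → J
  i= 6: H-R = 16 → Q
  i= 7: X-K = 13 → N
  i= 8: Q-H =  9 → J
  i= 9: N-X = 16 → Q
  i=10: H-U = 13 → N
  i=11: R-I =  9 → J
  i=12: G-Q = 16 → Q
  i=13: N-A = 13 → N
  i=14: Q-H =  9 → J
  i=15: L-V = 16 → Q
  shifts repeat with period 3: QNJ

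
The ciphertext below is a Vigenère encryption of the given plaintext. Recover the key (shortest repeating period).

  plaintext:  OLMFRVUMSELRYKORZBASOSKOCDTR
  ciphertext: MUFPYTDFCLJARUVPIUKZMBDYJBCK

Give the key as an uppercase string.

  i= 0: M-O = 24 → Y
  i= 1: U-L =  9 → J
  i= 2: F-M = 19 → T
  i= 3: P-F = 10 → K
  i= 4: Y-R =  7 → H
  i= 5: T-V = 24 → Y
  i= 6: D-U =  9 → J
  i= 7: F-M = 19 → T
  i= 8: C-S = 10 → K
  i= 9: L-E =  7 → H
  i=10: J-L = 24 → Y
  i=11: A-R =  9 → J
  i=12: R-Y = 19 → T
  i=13: U-K = 10 → K
  i=14: V-O =  7 → H
  i=15: P-R = 24 → Y
  i=16: I-Z =  9 → J
  i=17: U-B = 19 → T
  i=18: K-A = 10 → K
  i=19: Z-S =  7 → H
  i=20: M-O = 24 → Y
  i=21: B-S =  9 → J
  i=22: D-K = 19 → T
  i=23: Y-O = 10 → K
  i=24: J-C =  7 → H
  i=25: B-D = 24 → Y
  i=26: C-T =  9 → J
  i=27: K-R = 19 → T
  shifts repeat with period 5: YJTKH

YJTKH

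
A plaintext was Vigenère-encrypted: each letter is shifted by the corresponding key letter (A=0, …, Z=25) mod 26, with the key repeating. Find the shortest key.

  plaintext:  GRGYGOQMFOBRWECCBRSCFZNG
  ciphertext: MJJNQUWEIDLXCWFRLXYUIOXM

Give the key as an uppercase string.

GSDPKG

  i= 0: M-G =  6 → G
  i= 1: J-R = 18 → S
  i= 2: J-G =  3 → D
  i= 3: N-Y = 15 → P
  i= 4: Q-G = 10 → K
  i= 5: U-O =  6 → G
  i= 6: W-Q =  6 → G
  i= 7: E-M = 18 → S
  i= 8: I-F =  3 → D
  i= 9: D-O = 15 → P
  i=10: L-B = 10 → K
  i=11: X-R =  6 → G
  i=12: C-W =  6 → G
  i=13: W-E = 18 → S
  i=14: F-C =  3 → D
  i=15: R-C = 15 → P
  i=16: L-B = 10 → K
  i=17: X-R =  6 → G
  i=18: Y-S =  6 → G
  i=19: U-C = 18 → S
  i=20: I-F =  3 → D
  i=21: O-Z = 15 → P
  i=22: X-N = 10 → K
  i=23: M-G =  6 → G
  shifts repeat with period 6: GSDPKG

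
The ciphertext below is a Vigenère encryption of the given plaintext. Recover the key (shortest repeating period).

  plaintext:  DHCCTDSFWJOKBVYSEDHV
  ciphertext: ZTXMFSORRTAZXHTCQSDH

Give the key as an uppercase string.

  i= 0: Z-D = 22 → W
  i= 1: T-H = 12 → M
  i= 2: X-C = 21 → V
  i= 3: M-C = 10 → K
  i= 4: F-T = 12 → M
  i= 5: S-D = 15 → P
  i= 6: O-S = 22 → W
  i= 7: R-F = 12 → M
  i= 8: R-W = 21 → V
  i= 9: T-J = 10 → K
  i=10: A-O = 12 → M
  i=11: Z-K = 15 → P
  i=12: X-B = 22 → W
  i=13: H-V = 12 → M
  i=14: T-Y = 21 → V
  i=15: C-S = 10 → K
  i=16: Q-E = 12 → M
  i=17: S-D = 15 → P
  i=18: D-H = 22 → W
  i=19: H-V = 12 → M
  shifts repeat with period 6: WMVKMP

WMVKMP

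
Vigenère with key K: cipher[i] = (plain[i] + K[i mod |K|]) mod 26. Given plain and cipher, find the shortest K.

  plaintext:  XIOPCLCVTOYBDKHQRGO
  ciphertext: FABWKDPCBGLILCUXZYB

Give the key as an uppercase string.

  i= 0: F-X =  8 → I
  i= 1: A-I = 18 → S
  i= 2: B-O = 13 → N
  i= 3: W-P =  7 → H
  i= 4: K-C =  8 → I
  i= 5: D-L = 18 → S
  i= 6: P-C = 13 → N
  i= 7: C-V =  7 → H
  i= 8: B-T =  8 → I
  i= 9: G-O = 18 → S
  i=10: L-Y = 13 → N
  i=11: I-B =  7 → H
  i=12: L-D =  8 → I
  i=13: C-K = 18 → S
  i=14: U-H = 13 → N
  i=15: X-Q =  7 → H
  i=16: Z-R =  8 → I
  i=17: Y-G = 18 → S
  i=18: B-O = 13 → N
  shifts repeat with period 4: ISNH

ISNH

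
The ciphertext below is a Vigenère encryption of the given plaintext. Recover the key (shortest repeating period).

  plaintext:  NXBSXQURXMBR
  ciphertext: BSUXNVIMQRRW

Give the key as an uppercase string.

OVTFQF

  i= 0: B-N = 14 → O
  i= 1: S-X = 21 → V
  i= 2: U-B = 19 → T
  i= 3: X-S =  5 → F
  i= 4: N-X = 16 → Q
  i= 5: V-Q =  5 → F
  i= 6: I-U = 14 → O
  i= 7: M-R = 21 → V
  i= 8: Q-X = 19 → T
  i= 9: R-M =  5 → F
  i=10: R-B = 16 → Q
  i=11: W-R =  5 → F
  shifts repeat with period 6: OVTFQF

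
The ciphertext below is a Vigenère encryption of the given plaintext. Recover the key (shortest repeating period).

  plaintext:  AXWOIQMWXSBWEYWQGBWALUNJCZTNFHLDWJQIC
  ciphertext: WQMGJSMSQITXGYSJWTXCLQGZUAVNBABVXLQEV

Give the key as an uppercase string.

WTQSBCA

  i= 0: W-A = 22 → W
  i= 1: Q-X = 19 → T
  i= 2: M-W = 16 → Q
  i= 3: G-O = 18 → S
  i= 4: J-I =  1 → B
  i= 5: S-Q =  2 → C
  i= 6: M-M =  0 → A
  i= 7: S-W = 22 → W
  i= 8: Q-X = 19 → T
  i= 9: I-S = 16 → Q
  i=10: T-B = 18 → S
  i=11: X-W =  1 → B
  i=12: G-E =  2 → C
  i=13: Y-Y =  0 → A
  i=14: S-W = 22 → W
  i=15: J-Q = 19 → T
  i=16: W-G = 16 → Q
  i=17: T-B = 18 → S
  i=18: X-W =  1 → B
  i=19: C-A =  2 → C
  i=20: L-L =  0 → A
  i=21: Q-U = 22 → W
  i=22: G-N = 19 → T
  i=23: Z-J = 16 → Q
  i=24: U-C = 18 → S
  i=25: A-Z =  1 → B
  i=26: V-T =  2 → C
  i=27: N-N =  0 → A
  i=28: B-F = 22 → W
  i=29: A-H = 19 → T
  i=30: B-L = 16 → Q
  i=31: V-D = 18 → S
  i=32: X-W =  1 → B
  i=33: L-J =  2 → C
  i=34: Q-Q =  0 → A
  i=35: E-I = 22 → W
  i=36: V-C = 19 → T
  shifts repeat with period 7: WTQSBCA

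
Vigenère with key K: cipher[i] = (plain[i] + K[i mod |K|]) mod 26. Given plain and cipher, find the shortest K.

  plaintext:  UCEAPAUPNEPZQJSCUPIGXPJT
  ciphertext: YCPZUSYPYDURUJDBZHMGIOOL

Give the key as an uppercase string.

EALZFS

  i= 0: Y-U =  4 → E
  i= 1: C-C =  0 → A
  i= 2: P-E = 11 → L
  i= 3: Z-A = 25 → Z
  i= 4: U-P =  5 → F
  i= 5: S-A = 18 → S
  i= 6: Y-U =  4 → E
  i= 7: P-P =  0 → A
  i= 8: Y-N = 11 → L
  i= 9: D-E = 25 → Z
  i=10: U-P =  5 → F
  i=11: R-Z = 18 → S
  i=12: U-Q =  4 → E
  i=13: J-J =  0 → A
  i=14: D-S = 11 → L
  i=15: B-C = 25 → Z
  i=16: Z-U =  5 → F
  i=17: H-P = 18 → S
  i=18: M-I =  4 → E
  i=19: G-G =  0 → A
  i=20: I-X = 11 → L
  i=21: O-P = 25 → Z
  i=22: O-J =  5 → F
  i=23: L-T = 18 → S
  shifts repeat with period 6: EALZFS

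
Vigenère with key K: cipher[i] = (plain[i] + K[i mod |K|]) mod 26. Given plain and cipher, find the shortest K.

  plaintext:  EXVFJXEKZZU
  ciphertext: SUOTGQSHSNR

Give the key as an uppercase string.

  i= 0: S-E = 14 → O
  i= 1: U-X = 23 → X
  i= 2: O-V = 19 → T
  i= 3: T-F = 14 → O
  i= 4: G-J = 23 → X
  i= 5: Q-X = 19 → T
  i= 6: S-E = 14 → O
  i= 7: H-K = 23 → X
  i= 8: S-Z = 19 → T
  i= 9: N-Z = 14 → O
  i=10: R-U = 23 → X
  shifts repeat with period 3: OXT

OXT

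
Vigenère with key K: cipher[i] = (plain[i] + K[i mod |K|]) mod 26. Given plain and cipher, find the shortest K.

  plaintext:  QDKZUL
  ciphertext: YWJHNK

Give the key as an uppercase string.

  i= 0: Y-Q =  8 → I
  i= 1: W-D = 19 → T
  i= 2: J-K = 25 → Z
  i= 3: H-Z =  8 → I
  i= 4: N-U = 19 → T
  i= 5: K-L = 25 → Z
  shifts repeat with period 3: ITZ

ITZ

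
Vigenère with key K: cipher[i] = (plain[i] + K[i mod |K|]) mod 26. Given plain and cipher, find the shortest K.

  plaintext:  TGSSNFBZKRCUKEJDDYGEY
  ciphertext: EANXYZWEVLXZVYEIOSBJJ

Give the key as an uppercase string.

LUVF

  i= 0: E-T = 11 → L
  i= 1: A-G = 20 → U
  i= 2: N-S = 21 → V
  i= 3: X-S =  5 → F
  i= 4: Y-N = 11 → L
  i= 5: Z-F = 20 → U
  i= 6: W-B = 21 → V
  i= 7: E-Z =  5 → F
  i= 8: V-K = 11 → L
  i= 9: L-R = 20 → U
  i=10: X-C = 21 → V
  i=11: Z-U =  5 → F
  i=12: V-K = 11 → L
  i=13: Y-E = 20 → U
  i=14: E-J = 21 → V
  i=15: I-D =  5 → F
  i=16: O-D = 11 → L
  i=17: S-Y = 20 → U
  i=18: B-G = 21 → V
  i=19: J-E =  5 → F
  i=20: J-Y = 11 → L
  shifts repeat with period 4: LUVF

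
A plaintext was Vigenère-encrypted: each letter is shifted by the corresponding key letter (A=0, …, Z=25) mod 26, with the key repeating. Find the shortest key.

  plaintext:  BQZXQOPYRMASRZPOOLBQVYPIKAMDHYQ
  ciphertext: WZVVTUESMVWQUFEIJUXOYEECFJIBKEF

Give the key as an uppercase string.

VJWYDGPU

  i= 0: W-B = 21 → V
  i= 1: Z-Q =  9 → J
  i= 2: V-Z = 22 → W
  i= 3: V-X = 24 → Y
  i= 4: T-Q =  3 → D
  i= 5: U-O =  6 → G
  i= 6: E-P = 15 → P
  i= 7: S-Y = 20 → U
  i= 8: M-R = 21 → V
  i= 9: V-M =  9 → J
  i=10: W-A = 22 → W
  i=11: Q-S = 24 → Y
  i=12: U-R =  3 → D
  i=13: F-Z =  6 → G
  i=14: E-P = 15 → P
  i=15: I-O = 20 → U
  i=16: J-O = 21 → V
  i=17: U-L =  9 → J
  i=18: X-B = 22 → W
  i=19: O-Q = 24 → Y
  i=20: Y-V =  3 → D
  i=21: E-Y =  6 → G
  i=22: E-P = 15 → P
  i=23: C-I = 20 → U
  i=24: F-K = 21 → V
  i=25: J-A =  9 → J
  i=26: I-M = 22 → W
  i=27: B-D = 24 → Y
  i=28: K-H =  3 → D
  i=29: E-Y =  6 → G
  i=30: F-Q = 15 → P
  shifts repeat with period 8: VJWYDGPU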